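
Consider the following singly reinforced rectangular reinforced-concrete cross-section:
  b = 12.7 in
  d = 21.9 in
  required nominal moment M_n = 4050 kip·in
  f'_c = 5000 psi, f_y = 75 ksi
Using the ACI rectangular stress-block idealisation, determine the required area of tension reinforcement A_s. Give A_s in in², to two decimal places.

From M_n = 0.85 f'_c a b (d − a/2):
a = d − √(d² − 2M_n/(0.85 f'_c b)) = 21.9 − √(21.9² − 2 × 4050/(0.85 × 5 × 12.7)) = 3.747 in.
A_s = 0.85 f'_c a b / f_y = 0.85 × 5 × 3.747 × 12.7 / 75 = 2.697 in².

A_s ≈ 2.70 in²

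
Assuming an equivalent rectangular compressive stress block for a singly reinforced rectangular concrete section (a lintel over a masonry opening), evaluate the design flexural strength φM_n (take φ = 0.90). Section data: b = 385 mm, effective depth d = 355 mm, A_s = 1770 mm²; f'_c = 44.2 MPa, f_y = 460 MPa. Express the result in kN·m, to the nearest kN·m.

T = A_s f_y = 1770 × 460 = 814200 N = 814.2 kN.
From C = T: a = T/(0.85 f'_c b) = 814200/(0.85 × 44.2 × 385) = 56.29 mm.
M_n = T(d − a/2) = 814.2 kN × (355 − 28.145) mm = 266.13 kN·m.
φM_n = 0.90 × 266.13 = 239.52 kN·m.

φM_n ≈ 240 kN·m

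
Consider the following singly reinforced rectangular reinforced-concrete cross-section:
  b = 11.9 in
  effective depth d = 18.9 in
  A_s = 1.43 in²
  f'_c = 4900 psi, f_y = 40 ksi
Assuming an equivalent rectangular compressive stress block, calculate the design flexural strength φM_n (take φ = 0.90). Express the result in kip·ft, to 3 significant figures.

T = A_s f_y = 1.43 × 40 = 57.2 kips.
a = T/(0.85 f'_c b) = 57.2/(0.85 × 4.9 × 11.9) = 1.154 in.
M_n = T(d − a/2) = 57.2 × (18.9 − 0.577) = 1048.1 kip·in = 1048.1/12 = 87.34 kip·ft.
φM_n = 0.90 × 87.34 = 78.61 kip·ft.

φM_n ≈ 78.6 kip·ft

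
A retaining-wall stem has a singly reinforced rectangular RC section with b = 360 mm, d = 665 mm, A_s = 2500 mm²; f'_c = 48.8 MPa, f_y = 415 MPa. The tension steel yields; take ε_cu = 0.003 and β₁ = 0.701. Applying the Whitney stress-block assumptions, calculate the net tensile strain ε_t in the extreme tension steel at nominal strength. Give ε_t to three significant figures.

a = A_s f_y/(0.85 f'_c b) = 69.48 mm.
β₁ = 0.701, so c = a/β₁ = 69.48/0.701 = 99.12 mm.
From the linear strain diagram with ε_cu = 0.003: ε_t = 0.003 (d − c)/c = 0.003 × (665 − 99.12)/99.12 = 0.0171.
Since ε_t ≥ 0.005, the section is tension-controlled.

ε_t ≈ 0.0171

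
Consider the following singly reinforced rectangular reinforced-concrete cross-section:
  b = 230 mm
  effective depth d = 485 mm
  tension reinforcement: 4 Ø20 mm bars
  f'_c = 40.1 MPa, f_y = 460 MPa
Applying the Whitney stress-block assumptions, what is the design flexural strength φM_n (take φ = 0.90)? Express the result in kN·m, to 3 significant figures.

A_s = 4 × 314 = 1256 mm².
T = A_s f_y = 1256 × 460 = 577760 N = 577.76 kN.
From C = T: a = T/(0.85 f'_c b) = 577760/(0.85 × 40.1 × 230) = 73.70 mm.
M_n = T(d − a/2) = 577.76 kN × (485 − 36.85) mm = 258.92 kN·m.
φM_n = 0.90 × 258.92 = 233.03 kN·m.

φM_n ≈ 233 kN·m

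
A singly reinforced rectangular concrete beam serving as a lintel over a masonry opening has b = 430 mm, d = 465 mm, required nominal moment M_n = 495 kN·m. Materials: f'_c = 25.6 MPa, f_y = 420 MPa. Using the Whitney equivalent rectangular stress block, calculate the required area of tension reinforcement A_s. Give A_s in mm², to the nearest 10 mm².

A_s ≈ 2960 mm²

With M_n = 0.85 f'_c a b (d − a/2), solve the quadratic for a:
a = d − √(d² − 2M_n/(0.85 f'_c b)) = 465 − √(465² − 2 × 495×10⁶/(0.85 × 25.6 × 430)) = 132.71 mm.
A_s = 0.85 f'_c a b / f_y = 0.85 × 25.6 × 132.71 × 430 / 420 = 2956.5 mm².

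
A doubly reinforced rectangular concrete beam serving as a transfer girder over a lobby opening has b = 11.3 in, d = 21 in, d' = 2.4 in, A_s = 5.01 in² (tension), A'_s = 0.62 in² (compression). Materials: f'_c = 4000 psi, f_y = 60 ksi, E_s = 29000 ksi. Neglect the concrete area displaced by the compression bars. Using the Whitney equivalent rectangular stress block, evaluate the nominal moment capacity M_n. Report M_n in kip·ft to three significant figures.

Assume both steels yield.
a = (A_s − A'_s) f_y/(0.85 f'_c b) = (5.01 − 0.62) × 60/(0.85 × 4 × 11.3) = 6.856 in.
c = a/β₁ = 6.856/0.85 = 8.066 in; ε'_s = 0.003(c − d')/c = 0.0021 ≥ ε_y = 0.0021, so the compression steel yields.
M_n = (A_s − A'_s) f_y (d − a/2) + A'_s f_y (d − d') = 263.4 × (21 − 3.428) + 37.2 × (21 − 2.4) = 4628.5 + 691.9 = 5320.4 kip·in = 5320.4/12 = 443.37 kip·ft.

M_n ≈ 443 kip·ft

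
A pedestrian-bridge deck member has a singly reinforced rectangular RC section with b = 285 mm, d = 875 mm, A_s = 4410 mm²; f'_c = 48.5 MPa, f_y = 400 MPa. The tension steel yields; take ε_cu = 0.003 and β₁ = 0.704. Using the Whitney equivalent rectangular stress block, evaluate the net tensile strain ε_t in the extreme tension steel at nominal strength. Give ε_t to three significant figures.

a = A_s f_y/(0.85 f'_c b) = 150.14 mm.
β₁ = 0.704, so c = a/β₁ = 150.14/0.704 = 213.27 mm.
From the linear strain diagram with ε_cu = 0.003: ε_t = 0.003 (d − c)/c = 0.003 × (875 − 213.27)/213.27 = 0.00931.
Since ε_t ≥ 0.005, the section is tension-controlled.

ε_t ≈ 0.00931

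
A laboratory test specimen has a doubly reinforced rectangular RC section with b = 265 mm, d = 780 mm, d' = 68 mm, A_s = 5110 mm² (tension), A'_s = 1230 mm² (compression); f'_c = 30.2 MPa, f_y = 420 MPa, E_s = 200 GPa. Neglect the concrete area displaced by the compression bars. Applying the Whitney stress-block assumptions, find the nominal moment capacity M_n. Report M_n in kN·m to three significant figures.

M_n ≈ 1440 kN·m

Assume both tension and compression steel yield.
Net tension couple steel: A_s − A'_s = 3880 mm².
a = (A_s − A'_s) f_y / (0.85 f'_c b) = 1629600/(0.85 × 30.2 × 265) = 239.56 mm.
c = a/β₁ = 239.56/0.834 = 287.24 mm; ε'_s = 0.003(c − d')/c = 0.0023 ≥ f_y/E_s = 0.0021, so compression steel does yield.
M_n = (A_s − A'_s) f_y (d − a/2) + A'_s f_y (d − d') = [1629600 × (780 − 119.78) + 516600 × (780 − 68)] × 10⁻⁶ = 1075.89 + 367.82 = 1443.71 kN·m.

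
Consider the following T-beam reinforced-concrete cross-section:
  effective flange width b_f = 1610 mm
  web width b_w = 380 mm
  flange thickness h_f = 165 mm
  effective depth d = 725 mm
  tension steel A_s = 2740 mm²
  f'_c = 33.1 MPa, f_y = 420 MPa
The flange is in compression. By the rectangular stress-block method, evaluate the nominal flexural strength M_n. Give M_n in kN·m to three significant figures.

Tension: T = A_s f_y = 2740 × 420 = 1150800 N.
Try a within the flange: a = T/(0.85 f'_c b_f) = 1150800/(0.85 × 33.1 × 1610) = 25.41 mm.
Since a = 25.41 ≤ h_f = 165 mm, the stress block lies entirely in the flange; analyse as a rectangular beam of width b_f.
M_n = T(d − a/2) = 1150800 × (725 − 12.705) = 819.71 × 10⁶ N·mm.
M_n = 819.71 kN·m.

M_n ≈ 820 kN·m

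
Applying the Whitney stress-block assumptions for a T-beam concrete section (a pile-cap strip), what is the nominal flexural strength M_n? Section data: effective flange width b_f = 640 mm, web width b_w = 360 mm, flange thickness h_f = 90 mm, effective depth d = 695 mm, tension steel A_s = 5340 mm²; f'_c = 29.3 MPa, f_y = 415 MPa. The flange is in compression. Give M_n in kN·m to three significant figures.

M_n ≈ 1370 kN·m

Tension: T = A_s f_y = 5340 × 415 = 2216100 N.
Try a within the flange: a = T/(0.85 f'_c b_f) = 2216100/(0.85 × 29.3 × 640) = 139.03 mm.
a = 139.03 > h_f = 90 mm: the block extends into the web. Split into flange-overhang and web parts.
C_f = 0.85 f'_c (b_f − b_w) h_f = 0.85 × 29.3 × (640 − 360) × 90 = 627606 N.
Remaining web compression depth: a_w = (T − C_f)/(0.85 f'_c b_w) = (2216100 − 627606)/(0.85 × 29.3 × 360) = 177.17 mm.
M_n = C_f(d − h_f/2) + (T − C_f)(d − a_w/2) = 627606 × (695 − 45) + 1588494 × (695 − 88.585) = 407.94 + 963.29 = 1371.23 × 10⁶ N·mm.
M_n = 1371.23 kN·m.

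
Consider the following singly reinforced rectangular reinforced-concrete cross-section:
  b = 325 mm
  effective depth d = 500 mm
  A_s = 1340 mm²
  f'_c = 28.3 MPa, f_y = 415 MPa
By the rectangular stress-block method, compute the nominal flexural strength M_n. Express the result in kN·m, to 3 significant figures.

T = A_s f_y = 1340 × 415 = 556100 N = 556.1 kN.
From C = T: a = T/(0.85 f'_c b) = 556100/(0.85 × 28.3 × 325) = 71.13 mm.
M_n = T(d − a/2) = 556.1 kN × (500 − 35.565) mm = 258.27 kN·m.

M_n ≈ 258 kN·m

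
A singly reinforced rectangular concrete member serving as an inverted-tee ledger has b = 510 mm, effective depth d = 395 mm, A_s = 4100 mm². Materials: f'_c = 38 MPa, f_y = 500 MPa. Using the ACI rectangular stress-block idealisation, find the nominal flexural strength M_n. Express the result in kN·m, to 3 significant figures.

M_n ≈ 682 kN·m

T = A_s f_y = 4100 × 500 = 2050000 N = 2050 kN.
From C = T: a = T/(0.85 f'_c b) = 2050000/(0.85 × 38 × 510) = 124.45 mm.
M_n = T(d − a/2) = 2050 kN × (395 − 62.225) mm = 682.19 kN·m.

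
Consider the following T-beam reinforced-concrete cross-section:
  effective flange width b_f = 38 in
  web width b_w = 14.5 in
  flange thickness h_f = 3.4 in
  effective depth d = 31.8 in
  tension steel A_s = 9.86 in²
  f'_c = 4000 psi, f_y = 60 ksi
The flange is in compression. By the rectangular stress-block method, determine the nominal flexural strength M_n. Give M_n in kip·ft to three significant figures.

M_n ≈ 1440 kip·ft

Tension: T = A_s f_y = 9.86 × 60 = 591.6 kips.
Try a within the flange: a = T/(0.85 f'_c b_f) = 591.6/(0.85 × 4 × 38) = 4.579 in.
a = 4.579 > h_f = 3.4 in: the block extends into the web. Split into flange-overhang and web parts.
C_f = 0.85 f'_c (b_f − b_w) h_f = 0.85 × 4 × (38 − 14.5) × 3.4 = 271.7 kips.
Remaining web compression depth: a_w = (T − C_f)/(0.85 f'_c b_w) = (591.6 − 271.7)/(0.85 × 4 × 14.5) = 6.489 in.
M_n = C_f(d − h_f/2) + (T − C_f)(d − a_w/2) = 271.7 × (31.8 − 1.7) + 319.9 × (31.8 − 3.2445) = 8178.2 + 9134.9 = 17313.1 kip·in.
M_n = 17313.1/12 = 1442.76 kip·ft.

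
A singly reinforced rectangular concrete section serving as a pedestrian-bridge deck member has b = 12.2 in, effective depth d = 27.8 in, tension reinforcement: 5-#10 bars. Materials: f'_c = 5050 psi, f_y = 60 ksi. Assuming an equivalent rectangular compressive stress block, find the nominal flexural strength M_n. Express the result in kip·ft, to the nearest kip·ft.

A_s = 5 × 1.27 = 6.35 in².
T = A_s f_y = 6.35 × 60 = 381 kips.
a = T/(0.85 f'_c b) = 381/(0.85 × 5.05 × 12.2) = 7.275 in.
M_n = T(d − a/2) = 381 × (27.8 − 3.6375) = 9205.9 kip·in = 9205.9/12 = 767.16 kip·ft.

M_n ≈ 767 kip·ft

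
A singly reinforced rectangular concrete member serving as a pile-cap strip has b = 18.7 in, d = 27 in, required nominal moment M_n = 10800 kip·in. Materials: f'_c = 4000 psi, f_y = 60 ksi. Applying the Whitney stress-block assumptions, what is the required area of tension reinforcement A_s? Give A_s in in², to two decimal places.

A_s ≈ 7.70 in²

From M_n = 0.85 f'_c a b (d − a/2):
a = d − √(d² − 2M_n/(0.85 f'_c b)) = 27 − √(27² − 2 × 10800/(0.85 × 4 × 18.7)) = 7.270 in.
A_s = 0.85 f'_c a b / f_y = 0.85 × 4 × 7.270 × 18.7 / 60 = 7.704 in².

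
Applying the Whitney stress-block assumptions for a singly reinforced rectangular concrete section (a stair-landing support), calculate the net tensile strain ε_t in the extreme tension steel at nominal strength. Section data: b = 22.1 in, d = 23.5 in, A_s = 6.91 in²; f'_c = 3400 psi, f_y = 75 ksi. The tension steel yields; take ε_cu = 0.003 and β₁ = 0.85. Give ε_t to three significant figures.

ε_t ≈ 0.00439

a = A_s f_y/(0.85 f'_c b) = 8.114 in.
β₁ = 0.85, so c = a/β₁ = 8.114/0.85 = 9.546 in.
From the linear strain diagram with ε_cu = 0.003: ε_t = 0.003 (d − c)/c = 0.003 × (23.5 − 9.546)/9.546 = 0.00439.
ε_t is between 0.004 and 0.005 — transition zone.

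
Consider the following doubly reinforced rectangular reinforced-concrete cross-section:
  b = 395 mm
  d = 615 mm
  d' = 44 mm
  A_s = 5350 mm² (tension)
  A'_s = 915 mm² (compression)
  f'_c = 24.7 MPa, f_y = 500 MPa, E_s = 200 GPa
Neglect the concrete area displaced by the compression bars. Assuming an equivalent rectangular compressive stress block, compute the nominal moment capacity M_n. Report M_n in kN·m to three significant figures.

Assume both tension and compression steel yield.
Net tension couple steel: A_s − A'_s = 4435 mm².
a = (A_s − A'_s) f_y / (0.85 f'_c b) = 2217500/(0.85 × 24.7 × 395) = 267.39 mm.
c = a/β₁ = 267.39/0.85 = 314.58 mm; ε'_s = 0.003(c − d')/c = 0.0026 ≥ f_y/E_s = 0.0025, so compression steel does yield.
M_n = (A_s − A'_s) f_y (d − a/2) + A'_s f_y (d − d') = [2217500 × (615 − 133.695) + 457500 × (615 − 44)] × 10⁻⁶ = 1067.29 + 261.23 = 1328.52 kN·m.

M_n ≈ 1330 kN·m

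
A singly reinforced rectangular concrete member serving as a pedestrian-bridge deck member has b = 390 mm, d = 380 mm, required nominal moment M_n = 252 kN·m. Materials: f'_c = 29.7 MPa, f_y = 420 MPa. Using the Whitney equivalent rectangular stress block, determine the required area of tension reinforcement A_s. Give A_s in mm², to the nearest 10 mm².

With M_n = 0.85 f'_c a b (d − a/2), solve the quadratic for a:
a = d − √(d² − 2M_n/(0.85 f'_c b)) = 380 − √(380² − 2 × 252×10⁶/(0.85 × 29.7 × 390)) = 74.70 mm.
A_s = 0.85 f'_c a b / f_y = 0.85 × 29.7 × 74.70 × 390 / 420 = 1751.1 mm².

A_s ≈ 1750 mm²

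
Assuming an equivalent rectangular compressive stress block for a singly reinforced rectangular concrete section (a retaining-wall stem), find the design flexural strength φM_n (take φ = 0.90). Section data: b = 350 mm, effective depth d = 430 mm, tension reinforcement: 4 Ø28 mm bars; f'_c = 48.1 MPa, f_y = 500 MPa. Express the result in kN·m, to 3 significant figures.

A_s = 4 × 616 = 2464 mm².
T = A_s f_y = 2464 × 500 = 1232000 N = 1232 kN.
From C = T: a = T/(0.85 f'_c b) = 1232000/(0.85 × 48.1 × 350) = 86.10 mm.
M_n = T(d − a/2) = 1232 kN × (430 − 43.05) mm = 476.72 kN·m.
φM_n = 0.90 × 476.72 = 429.05 kN·m.

φM_n ≈ 429 kN·m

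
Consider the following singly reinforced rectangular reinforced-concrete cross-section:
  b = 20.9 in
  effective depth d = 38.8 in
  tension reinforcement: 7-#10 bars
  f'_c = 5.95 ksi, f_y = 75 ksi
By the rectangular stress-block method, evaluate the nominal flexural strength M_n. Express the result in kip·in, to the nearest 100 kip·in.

A_s = 7 × 1.27 = 8.89 in².
T = A_s f_y = 8.89 × 75 = 666.75 kips.
a = T/(0.85 f'_c b) = 666.75/(0.85 × 5.95 × 20.9) = 6.308 in.
M_n = T(d − a/2) = 666.75 × (38.8 − 3.154) = 23767.0 kip·in.

M_n ≈ 23800 kip·in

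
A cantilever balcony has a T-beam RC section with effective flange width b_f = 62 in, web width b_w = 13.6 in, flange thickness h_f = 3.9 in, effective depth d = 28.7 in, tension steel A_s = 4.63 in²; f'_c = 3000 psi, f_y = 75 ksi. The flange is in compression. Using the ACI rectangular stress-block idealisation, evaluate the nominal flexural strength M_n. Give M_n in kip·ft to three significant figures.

M_n ≈ 799 kip·ft

Tension: T = A_s f_y = 4.63 × 75 = 347.25 kips.
Try a within the flange: a = T/(0.85 f'_c b_f) = 347.25/(0.85 × 3 × 62) = 2.196 in.
Since a = 2.196 ≤ h_f = 3.9 in, the stress block lies entirely in the flange; analyse as a rectangular beam of width b_f.
M_n = T(d − a/2) = 347.25 × (28.7 − 1.098) = 9584.8 kip·in.
M_n = 9584.8/12 = 798.73 kip·ft.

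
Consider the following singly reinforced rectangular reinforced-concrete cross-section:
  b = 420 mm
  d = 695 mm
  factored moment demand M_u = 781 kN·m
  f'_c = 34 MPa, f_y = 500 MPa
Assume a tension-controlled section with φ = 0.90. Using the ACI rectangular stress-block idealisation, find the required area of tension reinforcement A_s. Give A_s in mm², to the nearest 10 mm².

A_s ≈ 2720 mm²

M_n = M_u/φ = 781/0.90 = 867.778 kN·m.
With M_n = 0.85 f'_c a b (d − a/2), solve the quadratic for a:
a = d − √(d² − 2M_n/(0.85 f'_c b)) = 695 − √(695² − 2 × 867.778×10⁶/(0.85 × 34 × 420)) = 111.87 mm.
A_s = 0.85 f'_c a b / f_y = 0.85 × 34 × 111.87 × 420 / 500 = 2715.8 mm².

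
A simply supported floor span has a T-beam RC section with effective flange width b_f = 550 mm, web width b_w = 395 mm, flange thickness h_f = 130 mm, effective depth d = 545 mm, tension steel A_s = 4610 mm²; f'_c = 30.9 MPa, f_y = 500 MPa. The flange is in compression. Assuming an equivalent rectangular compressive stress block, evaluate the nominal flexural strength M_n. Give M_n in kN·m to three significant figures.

Tension: T = A_s f_y = 4610 × 500 = 2305000 N.
Try a within the flange: a = T/(0.85 f'_c b_f) = 2305000/(0.85 × 30.9 × 550) = 159.56 mm.
a = 159.56 > h_f = 130 mm: the block extends into the web. Split into flange-overhang and web parts.
C_f = 0.85 f'_c (b_f − b_w) h_f = 0.85 × 30.9 × (550 − 395) × 130 = 529240 N.
Remaining web compression depth: a_w = (T − C_f)/(0.85 f'_c b_w) = (2305000 − 529240)/(0.85 × 30.9 × 395) = 171.16 mm.
M_n = C_f(d − h_f/2) + (T − C_f)(d − a_w/2) = 529240 × (545 − 65) + 1775760 × (545 − 85.58) = 254.04 + 815.82 = 1069.86 × 10⁶ N·mm.
M_n = 1069.86 kN·m.

M_n ≈ 1070 kN·m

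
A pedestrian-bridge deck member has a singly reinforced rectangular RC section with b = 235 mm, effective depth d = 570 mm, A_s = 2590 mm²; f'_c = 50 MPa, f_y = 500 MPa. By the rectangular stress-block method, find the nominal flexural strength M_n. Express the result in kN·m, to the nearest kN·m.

T = A_s f_y = 2590 × 500 = 1295000 N = 1295 kN.
From C = T: a = T/(0.85 f'_c b) = 1295000/(0.85 × 50 × 235) = 129.66 mm.
M_n = T(d − a/2) = 1295 kN × (570 − 64.83) mm = 654.20 kN·m.

M_n ≈ 654 kN·m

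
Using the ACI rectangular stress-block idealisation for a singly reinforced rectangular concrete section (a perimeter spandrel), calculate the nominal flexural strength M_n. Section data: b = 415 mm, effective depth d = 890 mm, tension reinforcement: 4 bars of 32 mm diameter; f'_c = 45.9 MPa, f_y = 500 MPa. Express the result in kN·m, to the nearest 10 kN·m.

M_n ≈ 1350 kN·m

A_s = 4 × 804 = 3216 mm².
T = A_s f_y = 3216 × 500 = 1608000 N = 1608 kN.
From C = T: a = T/(0.85 f'_c b) = 1608000/(0.85 × 45.9 × 415) = 99.31 mm.
M_n = T(d − a/2) = 1608 kN × (890 − 49.655) mm = 1351.27 kN·m.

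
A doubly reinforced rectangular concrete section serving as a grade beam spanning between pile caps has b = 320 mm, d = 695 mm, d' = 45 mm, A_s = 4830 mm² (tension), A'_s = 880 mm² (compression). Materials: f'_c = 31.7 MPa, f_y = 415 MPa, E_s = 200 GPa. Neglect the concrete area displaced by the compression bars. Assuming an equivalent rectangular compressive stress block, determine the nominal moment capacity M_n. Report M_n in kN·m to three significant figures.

Assume both tension and compression steel yield.
Net tension couple steel: A_s − A'_s = 3950 mm².
a = (A_s − A'_s) f_y / (0.85 f'_c b) = 1639250/(0.85 × 31.7 × 320) = 190.12 mm.
c = a/β₁ = 190.12/0.824 = 230.73 mm; ε'_s = 0.003(c − d')/c = 0.0024 ≥ f_y/E_s = 0.0021, so compression steel does yield.
M_n = (A_s − A'_s) f_y (d − a/2) + A'_s f_y (d − d') = [1639250 × (695 − 95.06) + 365200 × (695 − 45)] × 10⁻⁶ = 983.45 + 237.38 = 1220.83 kN·m.

M_n ≈ 1220 kN·m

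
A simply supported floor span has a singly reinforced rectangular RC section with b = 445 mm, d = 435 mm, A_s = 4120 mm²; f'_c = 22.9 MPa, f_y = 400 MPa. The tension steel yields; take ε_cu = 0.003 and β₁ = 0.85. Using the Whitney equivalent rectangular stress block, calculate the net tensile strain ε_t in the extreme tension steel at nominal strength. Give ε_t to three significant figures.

ε_t ≈ 0.00283

a = A_s f_y/(0.85 f'_c b) = 190.26 mm.
β₁ = 0.85, so c = a/β₁ = 190.26/0.85 = 223.84 mm.
From the linear strain diagram with ε_cu = 0.003: ε_t = 0.003 (d − c)/c = 0.003 × (435 − 223.84)/223.84 = 0.00283.
ε_t < 0.004 — the section is over-reinforced for flexure under ACI limits.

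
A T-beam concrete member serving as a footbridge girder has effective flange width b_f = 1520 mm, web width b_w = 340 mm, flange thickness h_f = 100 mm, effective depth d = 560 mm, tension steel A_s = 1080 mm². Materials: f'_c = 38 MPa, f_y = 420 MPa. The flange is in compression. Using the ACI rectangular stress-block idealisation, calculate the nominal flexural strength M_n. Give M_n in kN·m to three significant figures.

Tension: T = A_s f_y = 1080 × 420 = 453600 N.
Try a within the flange: a = T/(0.85 f'_c b_f) = 453600/(0.85 × 38 × 1520) = 9.24 mm.
Since a = 9.24 ≤ h_f = 100 mm, the stress block lies entirely in the flange; analyse as a rectangular beam of width b_f.
M_n = T(d − a/2) = 453600 × (560 − 4.62) = 251.92 × 10⁶ N·mm.
M_n = 251.92 kN·m.

M_n ≈ 252 kN·m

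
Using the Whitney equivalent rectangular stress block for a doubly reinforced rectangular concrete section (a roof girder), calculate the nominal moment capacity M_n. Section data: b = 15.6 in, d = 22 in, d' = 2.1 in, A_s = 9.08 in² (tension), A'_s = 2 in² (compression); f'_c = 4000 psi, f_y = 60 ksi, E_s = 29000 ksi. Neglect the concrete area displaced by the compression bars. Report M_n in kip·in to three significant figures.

M_n ≈ 10000 kip·in

Assume both steels yield.
a = (A_s − A'_s) f_y/(0.85 f'_c b) = (9.08 − 2) × 60/(0.85 × 4 × 15.6) = 8.009 in.
c = a/β₁ = 8.009/0.85 = 9.422 in; ε'_s = 0.003(c − d')/c = 0.0023 ≥ ε_y = 0.0021, so the compression steel yields.
M_n = (A_s − A'_s) f_y (d − a/2) + A'_s f_y (d − d') = 424.8 × (22 − 4.0045) + 120 × (22 − 2.1) = 7644.5 + 2388.0 = 10032.5 kip·in.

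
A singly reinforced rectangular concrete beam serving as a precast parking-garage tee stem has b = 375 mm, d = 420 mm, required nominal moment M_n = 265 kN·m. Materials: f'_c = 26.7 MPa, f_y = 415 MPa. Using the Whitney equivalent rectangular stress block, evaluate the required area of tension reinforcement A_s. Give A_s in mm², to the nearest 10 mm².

With M_n = 0.85 f'_c a b (d − a/2), solve the quadratic for a:
a = d − √(d² − 2M_n/(0.85 f'_c b)) = 420 − √(420² − 2 × 265×10⁶/(0.85 × 26.7 × 375)) = 82.18 mm.
A_s = 0.85 f'_c a b / f_y = 0.85 × 26.7 × 82.18 × 375 / 415 = 1685.3 mm².

A_s ≈ 1690 mm²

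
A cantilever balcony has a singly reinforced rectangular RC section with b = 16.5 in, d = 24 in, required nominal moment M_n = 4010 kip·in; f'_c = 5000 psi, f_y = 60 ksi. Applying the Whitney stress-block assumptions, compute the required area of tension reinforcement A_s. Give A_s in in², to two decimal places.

A_s ≈ 2.94 in²

From M_n = 0.85 f'_c a b (d − a/2):
a = d − √(d² − 2M_n/(0.85 f'_c b)) = 24 − √(24² − 2 × 4010/(0.85 × 5 × 16.5)) = 2.514 in.
A_s = 0.85 f'_c a b / f_y = 0.85 × 5 × 2.514 × 16.5 / 60 = 2.938 in².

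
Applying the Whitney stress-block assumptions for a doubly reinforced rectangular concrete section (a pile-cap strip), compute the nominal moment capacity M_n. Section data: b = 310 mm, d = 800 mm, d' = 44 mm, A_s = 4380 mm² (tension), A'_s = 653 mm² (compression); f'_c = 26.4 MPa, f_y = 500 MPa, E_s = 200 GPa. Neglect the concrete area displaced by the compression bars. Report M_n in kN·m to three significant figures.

Assume both tension and compression steel yield.
Net tension couple steel: A_s − A'_s = 3727 mm².
a = (A_s − A'_s) f_y / (0.85 f'_c b) = 1863500/(0.85 × 26.4 × 310) = 267.88 mm.
c = a/β₁ = 267.88/0.85 = 315.15 mm; ε'_s = 0.003(c − d')/c = 0.0026 ≥ f_y/E_s = 0.0025, so compression steel does yield.
M_n = (A_s − A'_s) f_y (d − a/2) + A'_s f_y (d − d') = [1863500 × (800 − 133.94) + 326500 × (800 − 44)] × 10⁻⁶ = 1241.20 + 246.83 = 1488.03 kN·m.

M_n ≈ 1490 kN·m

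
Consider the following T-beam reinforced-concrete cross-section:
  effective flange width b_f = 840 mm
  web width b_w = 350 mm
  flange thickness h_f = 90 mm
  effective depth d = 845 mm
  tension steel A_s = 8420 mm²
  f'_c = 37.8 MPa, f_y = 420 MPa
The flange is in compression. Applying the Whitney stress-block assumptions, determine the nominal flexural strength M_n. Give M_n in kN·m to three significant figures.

M_n ≈ 2720 kN·m

Tension: T = A_s f_y = 8420 × 420 = 3536400 N.
Try a within the flange: a = T/(0.85 f'_c b_f) = 3536400/(0.85 × 37.8 × 840) = 131.03 mm.
a = 131.03 > h_f = 90 mm: the block extends into the web. Split into flange-overhang and web parts.
C_f = 0.85 f'_c (b_f − b_w) h_f = 0.85 × 37.8 × (840 − 350) × 90 = 1416933 N.
Remaining web compression depth: a_w = (T − C_f)/(0.85 f'_c b_w) = (3536400 − 1416933)/(0.85 × 37.8 × 350) = 188.47 mm.
M_n = C_f(d − h_f/2) + (T − C_f)(d − a_w/2) = 1416933 × (845 − 45) + 2119467 × (845 − 94.235) = 1133.55 + 1591.22 = 2724.77 × 10⁶ N·mm.
M_n = 2724.77 kN·m.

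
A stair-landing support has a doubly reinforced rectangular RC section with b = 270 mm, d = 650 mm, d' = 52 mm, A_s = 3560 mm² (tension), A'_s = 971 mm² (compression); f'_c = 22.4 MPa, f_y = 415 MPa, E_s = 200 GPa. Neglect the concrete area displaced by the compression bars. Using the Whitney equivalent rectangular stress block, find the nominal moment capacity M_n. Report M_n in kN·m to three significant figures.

M_n ≈ 827 kN·m

Assume both tension and compression steel yield.
Net tension couple steel: A_s − A'_s = 2589 mm².
a = (A_s − A'_s) f_y / (0.85 f'_c b) = 1074435/(0.85 × 22.4 × 270) = 209.00 mm.
c = a/β₁ = 209.00/0.85 = 245.88 mm; ε'_s = 0.003(c − d')/c = 0.0024 ≥ f_y/E_s = 0.0021, so compression steel does yield.
M_n = (A_s − A'_s) f_y (d − a/2) + A'_s f_y (d − d') = [1074435 × (650 − 104.5) + 402965 × (650 − 52)] × 10⁻⁶ = 586.10 + 240.97 = 827.07 kN·m.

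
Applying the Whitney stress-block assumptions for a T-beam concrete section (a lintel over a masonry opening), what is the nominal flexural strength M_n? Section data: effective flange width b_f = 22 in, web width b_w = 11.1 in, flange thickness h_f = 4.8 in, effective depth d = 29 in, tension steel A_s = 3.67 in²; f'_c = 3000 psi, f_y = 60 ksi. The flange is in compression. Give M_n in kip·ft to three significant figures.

M_n ≈ 496 kip·ft

Tension: T = A_s f_y = 3.67 × 60 = 220.2 kips.
Try a within the flange: a = T/(0.85 f'_c b_f) = 220.2/(0.85 × 3 × 22) = 3.925 in.
Since a = 3.925 ≤ h_f = 4.8 in, the stress block lies entirely in the flange; analyse as a rectangular beam of width b_f.
M_n = T(d − a/2) = 220.2 × (29 − 1.9625) = 5953.7 kip·in.
M_n = 5953.7/12 = 496.14 kip·ft.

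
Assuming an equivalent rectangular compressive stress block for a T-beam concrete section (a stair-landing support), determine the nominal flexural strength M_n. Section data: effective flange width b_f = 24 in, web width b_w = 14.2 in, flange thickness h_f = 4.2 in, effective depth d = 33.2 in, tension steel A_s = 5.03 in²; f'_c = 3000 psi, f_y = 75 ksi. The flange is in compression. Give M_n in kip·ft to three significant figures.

M_n ≈ 940 kip·ft

Tension: T = A_s f_y = 5.03 × 75 = 377.25 kips.
Try a within the flange: a = T/(0.85 f'_c b_f) = 377.25/(0.85 × 3 × 24) = 6.164 in.
a = 6.164 > h_f = 4.2 in: the block extends into the web. Split into flange-overhang and web parts.
C_f = 0.85 f'_c (b_f − b_w) h_f = 0.85 × 3 × (24 − 14.2) × 4.2 = 105.0 kips.
Remaining web compression depth: a_w = (T − C_f)/(0.85 f'_c b_w) = (377.25 − 105.0)/(0.85 × 3 × 14.2) = 7.519 in.
M_n = C_f(d − h_f/2) + (T − C_f)(d − a_w/2) = 105.0 × (33.2 − 2.1) + 272.25 × (33.2 − 3.7595) = 3265.5 + 8015.2 = 11280.7 kip·in.
M_n = 11280.7/12 = 940.06 kip·ft.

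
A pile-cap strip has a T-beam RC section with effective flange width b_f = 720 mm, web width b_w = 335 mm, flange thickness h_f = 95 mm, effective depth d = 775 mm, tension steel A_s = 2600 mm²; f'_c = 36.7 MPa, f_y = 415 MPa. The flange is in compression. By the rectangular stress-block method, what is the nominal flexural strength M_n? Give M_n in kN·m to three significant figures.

M_n ≈ 810 kN·m

Tension: T = A_s f_y = 2600 × 415 = 1079000 N.
Try a within the flange: a = T/(0.85 f'_c b_f) = 1079000/(0.85 × 36.7 × 720) = 48.04 mm.
Since a = 48.04 ≤ h_f = 95 mm, the stress block lies entirely in the flange; analyse as a rectangular beam of width b_f.
M_n = T(d − a/2) = 1079000 × (775 − 24.02) = 810.31 × 10⁶ N·mm.
M_n = 810.31 kN·m.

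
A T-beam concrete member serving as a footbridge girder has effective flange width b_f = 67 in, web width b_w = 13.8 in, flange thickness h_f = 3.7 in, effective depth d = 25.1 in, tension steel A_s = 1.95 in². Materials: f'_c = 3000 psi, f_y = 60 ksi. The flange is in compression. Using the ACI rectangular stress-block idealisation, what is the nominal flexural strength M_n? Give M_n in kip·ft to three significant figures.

Tension: T = A_s f_y = 1.95 × 60 = 117 kips.
Try a within the flange: a = T/(0.85 f'_c b_f) = 117/(0.85 × 3 × 67) = 0.685 in.
Since a = 0.685 ≤ h_f = 3.7 in, the stress block lies entirely in the flange; analyse as a rectangular beam of width b_f.
M_n = T(d − a/2) = 117 × (25.1 − 0.3425) = 2896.6 kip·in.
M_n = 2896.6/12 = 241.38 kip·ft.

M_n ≈ 241 kip·ft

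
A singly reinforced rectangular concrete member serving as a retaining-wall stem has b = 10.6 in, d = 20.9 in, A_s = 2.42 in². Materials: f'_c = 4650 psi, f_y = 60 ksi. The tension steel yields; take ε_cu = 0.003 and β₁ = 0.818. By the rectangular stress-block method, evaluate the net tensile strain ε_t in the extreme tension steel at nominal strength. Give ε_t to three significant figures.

ε_t ≈ 0.0118

a = A_s f_y/(0.85 f'_c b) = 3.466 in.
β₁ = 0.818, so c = a/β₁ = 3.466/0.818 = 4.237 in.
From the linear strain diagram with ε_cu = 0.003: ε_t = 0.003 (d − c)/c = 0.003 × (20.9 − 4.237)/4.237 = 0.0118.
Since ε_t ≥ 0.005, the section is tension-controlled.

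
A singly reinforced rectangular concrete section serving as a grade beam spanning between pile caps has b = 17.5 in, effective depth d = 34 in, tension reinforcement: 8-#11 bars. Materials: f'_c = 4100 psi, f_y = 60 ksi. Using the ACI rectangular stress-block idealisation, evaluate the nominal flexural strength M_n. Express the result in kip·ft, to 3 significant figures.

M_n ≈ 1740 kip·ft

A_s = 8 × 1.56 = 12.48 in².
T = A_s f_y = 12.48 × 60 = 748.8 kips.
a = T/(0.85 f'_c b) = 748.8/(0.85 × 4.1 × 17.5) = 12.278 in.
M_n = T(d − a/2) = 748.8 × (34 − 6.139) = 20862.3 kip·in = 20862.3/12 = 1738.53 kip·ft.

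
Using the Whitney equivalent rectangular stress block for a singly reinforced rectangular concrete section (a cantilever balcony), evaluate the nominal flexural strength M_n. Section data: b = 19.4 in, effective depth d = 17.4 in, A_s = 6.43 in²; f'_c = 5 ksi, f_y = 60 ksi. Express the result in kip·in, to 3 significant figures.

T = A_s f_y = 6.43 × 60 = 385.8 kips.
a = T/(0.85 f'_c b) = 385.8/(0.85 × 5 × 19.4) = 4.679 in.
M_n = T(d − a/2) = 385.8 × (17.4 − 2.3395) = 5810.3 kip·in.

M_n ≈ 5810 kip·in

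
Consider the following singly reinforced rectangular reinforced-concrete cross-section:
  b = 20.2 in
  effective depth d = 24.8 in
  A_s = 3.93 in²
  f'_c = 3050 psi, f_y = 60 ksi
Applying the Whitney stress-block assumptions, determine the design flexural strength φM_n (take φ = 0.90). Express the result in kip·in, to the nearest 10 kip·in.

T = A_s f_y = 3.93 × 60 = 235.8 kips.
a = T/(0.85 f'_c b) = 235.8/(0.85 × 3.05 × 20.2) = 4.503 in.
M_n = T(d − a/2) = 235.8 × (24.8 − 2.2515) = 5316.9 kip·in.
φM_n = 0.90 × 5316.9 = 4785.2 kip·in.

φM_n ≈ 4790 kip·in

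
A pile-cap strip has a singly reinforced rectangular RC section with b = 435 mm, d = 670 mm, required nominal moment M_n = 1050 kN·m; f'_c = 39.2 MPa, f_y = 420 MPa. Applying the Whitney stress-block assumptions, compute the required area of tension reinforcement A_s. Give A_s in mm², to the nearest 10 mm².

A_s ≈ 4090 mm²

With M_n = 0.85 f'_c a b (d − a/2), solve the quadratic for a:
a = d − √(d² − 2M_n/(0.85 f'_c b)) = 670 − √(670² − 2 × 1050×10⁶/(0.85 × 39.2 × 435)) = 118.62 mm.
A_s = 0.85 f'_c a b / f_y = 0.85 × 39.2 × 118.62 × 435 / 420 = 4093.6 mm².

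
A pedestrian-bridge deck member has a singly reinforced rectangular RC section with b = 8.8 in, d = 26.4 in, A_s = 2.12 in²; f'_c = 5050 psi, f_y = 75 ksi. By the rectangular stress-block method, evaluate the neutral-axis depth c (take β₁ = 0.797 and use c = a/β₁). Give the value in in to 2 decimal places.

T = A_s f_y = 2.12 × 75 = 159 kips.
a = T/(0.85 f'_c b) = 159/(0.85 × 5.05 × 8.8) = 4.2092 in.
With β₁ = 0.797, c = a/β₁ = 4.2092/0.797 = 5.28 in.

c ≈ 5.28 in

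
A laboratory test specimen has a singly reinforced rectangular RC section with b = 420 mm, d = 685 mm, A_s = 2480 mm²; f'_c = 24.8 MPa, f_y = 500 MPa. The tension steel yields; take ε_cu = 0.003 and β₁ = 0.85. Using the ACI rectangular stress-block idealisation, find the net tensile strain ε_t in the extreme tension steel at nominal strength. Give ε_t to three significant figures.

a = A_s f_y/(0.85 f'_c b) = 140.06 mm.
β₁ = 0.85, so c = a/β₁ = 140.06/0.85 = 164.78 mm.
From the linear strain diagram with ε_cu = 0.003: ε_t = 0.003 (d − c)/c = 0.003 × (685 − 164.78)/164.78 = 0.00947.
Since ε_t ≥ 0.005, the section is tension-controlled.

ε_t ≈ 0.00947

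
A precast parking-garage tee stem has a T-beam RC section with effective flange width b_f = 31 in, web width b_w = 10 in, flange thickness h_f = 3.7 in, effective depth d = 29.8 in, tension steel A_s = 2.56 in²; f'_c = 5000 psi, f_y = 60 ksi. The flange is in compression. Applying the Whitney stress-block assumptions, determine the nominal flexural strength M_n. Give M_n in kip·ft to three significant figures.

M_n ≈ 374 kip·ft

Tension: T = A_s f_y = 2.56 × 60 = 153.6 kips.
Try a within the flange: a = T/(0.85 f'_c b_f) = 153.6/(0.85 × 5 × 31) = 1.166 in.
Since a = 1.166 ≤ h_f = 3.7 in, the stress block lies entirely in the flange; analyse as a rectangular beam of width b_f.
M_n = T(d − a/2) = 153.6 × (29.8 − 0.583) = 4487.7 kip·in.
M_n = 4487.7/12 = 373.98 kip·ft.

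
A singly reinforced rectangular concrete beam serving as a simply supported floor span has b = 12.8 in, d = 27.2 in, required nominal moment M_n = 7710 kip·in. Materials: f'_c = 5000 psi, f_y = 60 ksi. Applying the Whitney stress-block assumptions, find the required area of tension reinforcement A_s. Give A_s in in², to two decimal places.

A_s ≈ 5.29 in²

From M_n = 0.85 f'_c a b (d − a/2):
a = d − √(d² − 2M_n/(0.85 f'_c b)) = 27.2 − √(27.2² − 2 × 7710/(0.85 × 5 × 12.8)) = 5.837 in.
A_s = 0.85 f'_c a b / f_y = 0.85 × 5 × 5.837 × 12.8 / 60 = 5.292 in².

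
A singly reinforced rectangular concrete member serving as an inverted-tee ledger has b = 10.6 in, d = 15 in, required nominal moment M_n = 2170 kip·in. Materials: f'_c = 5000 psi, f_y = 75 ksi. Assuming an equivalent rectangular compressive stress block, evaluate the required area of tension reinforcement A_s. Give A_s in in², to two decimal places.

A_s ≈ 2.20 in²

From M_n = 0.85 f'_c a b (d − a/2):
a = d − √(d² − 2M_n/(0.85 f'_c b)) = 15 − √(15² − 2 × 2170/(0.85 × 5 × 10.6)) = 3.657 in.
A_s = 0.85 f'_c a b / f_y = 0.85 × 5 × 3.657 × 10.6 / 75 = 2.197 in².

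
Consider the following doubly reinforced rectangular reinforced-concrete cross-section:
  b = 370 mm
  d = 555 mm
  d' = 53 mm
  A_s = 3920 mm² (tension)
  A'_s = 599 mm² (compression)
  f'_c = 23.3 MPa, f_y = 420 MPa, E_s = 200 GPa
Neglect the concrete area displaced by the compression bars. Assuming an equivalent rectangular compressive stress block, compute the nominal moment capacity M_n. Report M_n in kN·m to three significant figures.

M_n ≈ 768 kN·m

Assume both tension and compression steel yield.
Net tension couple steel: A_s − A'_s = 3321 mm².
a = (A_s − A'_s) f_y / (0.85 f'_c b) = 1394820/(0.85 × 23.3 × 370) = 190.35 mm.
c = a/β₁ = 190.35/0.85 = 223.94 mm; ε'_s = 0.003(c − d')/c = 0.0023 ≥ f_y/E_s = 0.0021, so compression steel does yield.
M_n = (A_s − A'_s) f_y (d − a/2) + A'_s f_y (d − d') = [1394820 × (555 − 95.175) + 251580 × (555 − 53)] × 10⁻⁶ = 641.37 + 126.29 = 767.66 kN·m.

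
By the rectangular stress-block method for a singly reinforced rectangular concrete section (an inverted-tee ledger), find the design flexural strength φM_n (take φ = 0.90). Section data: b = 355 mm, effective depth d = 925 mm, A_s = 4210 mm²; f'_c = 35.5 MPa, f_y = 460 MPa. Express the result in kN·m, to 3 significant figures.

T = A_s f_y = 4210 × 460 = 1936600 N = 1936.6 kN.
From C = T: a = T/(0.85 f'_c b) = 1936600/(0.85 × 35.5 × 355) = 180.79 mm.
M_n = T(d − a/2) = 1936.6 kN × (925 − 90.395) mm = 1616.30 kN·m.
φM_n = 0.90 × 1616.30 = 1454.67 kN·m.

φM_n ≈ 1450 kN·m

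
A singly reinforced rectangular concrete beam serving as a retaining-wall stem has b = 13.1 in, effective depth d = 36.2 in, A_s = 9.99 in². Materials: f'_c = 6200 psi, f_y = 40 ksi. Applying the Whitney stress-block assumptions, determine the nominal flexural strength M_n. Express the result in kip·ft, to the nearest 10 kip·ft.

T = A_s f_y = 9.99 × 40 = 399.6 kips.
a = T/(0.85 f'_c b) = 399.6/(0.85 × 6.2 × 13.1) = 5.788 in.
M_n = T(d − a/2) = 399.6 × (36.2 − 2.894) = 13309.1 kip·in = 13309.1/12 = 1109.09 kip·ft.

M_n ≈ 1110 kip·ft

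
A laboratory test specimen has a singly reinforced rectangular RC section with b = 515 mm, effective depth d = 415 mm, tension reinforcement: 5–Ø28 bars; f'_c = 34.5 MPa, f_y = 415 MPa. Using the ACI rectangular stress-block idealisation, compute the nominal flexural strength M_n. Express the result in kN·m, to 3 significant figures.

A_s = 5 × 616 = 3080 mm².
T = A_s f_y = 3080 × 415 = 1278200 N = 1278.2 kN.
From C = T: a = T/(0.85 f'_c b) = 1278200/(0.85 × 34.5 × 515) = 84.64 mm.
M_n = T(d − a/2) = 1278.2 kN × (415 − 42.32) mm = 476.36 kN·m.

M_n ≈ 476 kN·m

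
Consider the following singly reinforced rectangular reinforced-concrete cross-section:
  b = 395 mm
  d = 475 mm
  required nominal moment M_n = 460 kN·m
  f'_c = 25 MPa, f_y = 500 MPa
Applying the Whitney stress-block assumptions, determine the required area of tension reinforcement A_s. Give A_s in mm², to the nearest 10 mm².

With M_n = 0.85 f'_c a b (d − a/2), solve the quadratic for a:
a = d − √(d² − 2M_n/(0.85 f'_c b)) = 475 − √(475² − 2 × 460×10⁶/(0.85 × 25 × 395)) = 134.38 mm.
A_s = 0.85 f'_c a b / f_y = 0.85 × 25 × 134.38 × 395 / 500 = 2255.9 mm².

A_s ≈ 2260 mm²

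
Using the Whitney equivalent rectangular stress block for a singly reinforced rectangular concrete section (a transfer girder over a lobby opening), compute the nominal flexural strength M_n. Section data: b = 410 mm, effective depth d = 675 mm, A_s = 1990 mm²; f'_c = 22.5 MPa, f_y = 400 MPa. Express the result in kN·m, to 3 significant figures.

T = A_s f_y = 1990 × 400 = 796000 N = 796 kN.
From C = T: a = T/(0.85 f'_c b) = 796000/(0.85 × 22.5 × 410) = 101.51 mm.
M_n = T(d − a/2) = 796 kN × (675 − 50.755) mm = 496.90 kN·m.

M_n ≈ 497 kN·m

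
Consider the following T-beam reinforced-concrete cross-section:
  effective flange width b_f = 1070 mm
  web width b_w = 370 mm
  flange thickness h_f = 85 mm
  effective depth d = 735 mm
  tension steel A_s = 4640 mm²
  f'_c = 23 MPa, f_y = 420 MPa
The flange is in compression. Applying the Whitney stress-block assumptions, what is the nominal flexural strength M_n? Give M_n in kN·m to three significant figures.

M_n ≈ 1340 kN·m

Tension: T = A_s f_y = 4640 × 420 = 1948800 N.
Try a within the flange: a = T/(0.85 f'_c b_f) = 1948800/(0.85 × 23 × 1070) = 93.16 mm.
a = 93.16 > h_f = 85 mm: the block extends into the web. Split into flange-overhang and web parts.
C_f = 0.85 f'_c (b_f − b_w) h_f = 0.85 × 23 × (1070 − 370) × 85 = 1163225 N.
Remaining web compression depth: a_w = (T − C_f)/(0.85 f'_c b_w) = (1948800 − 1163225)/(0.85 × 23 × 370) = 108.60 mm.
M_n = C_f(d − h_f/2) + (T − C_f)(d − a_w/2) = 1163225 × (735 − 42.5) + 785575 × (735 − 54.3) = 805.53 + 534.74 = 1340.27 × 10⁶ N·mm.
M_n = 1340.27 kN·m.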